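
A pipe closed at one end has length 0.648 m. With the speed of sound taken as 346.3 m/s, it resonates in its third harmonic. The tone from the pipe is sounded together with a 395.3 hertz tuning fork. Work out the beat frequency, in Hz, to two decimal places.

5.51 Hz

Closed pipe (odd harmonics): f_n = n·v/(4L) = 3·346.3/(4·0.648) = 400.8102 Hz.
f_beat = |400.8102 − 395.3| = 5.51 Hz.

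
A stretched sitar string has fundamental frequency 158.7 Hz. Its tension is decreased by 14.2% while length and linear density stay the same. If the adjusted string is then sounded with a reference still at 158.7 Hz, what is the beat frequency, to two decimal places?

11.70 Hz

For a string, f ∝ √T, so the new frequency is 158.7·√0.858 = 147.0011 Hz.
f_beat = |147.0011 − 158.7| = 11.70 Hz.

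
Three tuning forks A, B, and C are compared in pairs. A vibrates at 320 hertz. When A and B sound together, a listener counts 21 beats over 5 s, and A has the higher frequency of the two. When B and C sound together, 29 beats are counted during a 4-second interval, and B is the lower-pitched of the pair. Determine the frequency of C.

A–B: Beat frequency = 21/5 = 4.2 Hz.
B is below A, so f_B = 320 − 4.2 = 315.8 Hz.
B–C: Beat frequency = 29/4 = 7.25 Hz.
C is above B, so f_C = 315.8 + 7.25 = 323.05 Hz.

323.05 Hz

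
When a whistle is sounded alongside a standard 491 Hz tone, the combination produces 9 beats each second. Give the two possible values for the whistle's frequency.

482 Hz or 500 Hz

|f − 491| = 9, so f = 491 ± 9.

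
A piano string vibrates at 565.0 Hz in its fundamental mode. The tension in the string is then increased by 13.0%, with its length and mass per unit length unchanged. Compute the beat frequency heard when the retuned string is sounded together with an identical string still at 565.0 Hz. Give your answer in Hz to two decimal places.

For a string, f ∝ √T, so the new frequency is 565.0·√1.130 = 600.6032 Hz.
f_beat = |600.6032 − 565.0| = 35.60 Hz.

35.60 Hz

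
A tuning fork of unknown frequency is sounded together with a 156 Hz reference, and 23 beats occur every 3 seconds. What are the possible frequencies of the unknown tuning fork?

Beat frequency = 23/3 = 7.6667 Hz.
|f − 156| = 7.6667, so f = 156 ± 7.6667.

148.3333 Hz or 163.6667 Hz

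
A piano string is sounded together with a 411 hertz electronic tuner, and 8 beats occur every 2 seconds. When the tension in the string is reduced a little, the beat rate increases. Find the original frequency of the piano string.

Beat frequency = 8/2 = 4 Hz.
|f − 411| = 4, so the piano string was at either 407 Hz or 415 Hz.
Lower tension means lower frequency; the adjustment lowers the piano string's frequency.
The beat rate rose, so the adjustment moved the piano string further from 411 Hz — it was already below the reference.

407 Hz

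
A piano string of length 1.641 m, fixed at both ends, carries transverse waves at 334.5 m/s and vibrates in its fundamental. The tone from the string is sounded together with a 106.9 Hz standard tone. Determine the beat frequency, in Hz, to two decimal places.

For a string fixed at both ends, f_n = n·v/(2L) = 1·334.5/(2·1.641) = 101.9196 Hz.
f_beat = |101.9196 − 106.9| = 4.98 Hz.

4.98 Hz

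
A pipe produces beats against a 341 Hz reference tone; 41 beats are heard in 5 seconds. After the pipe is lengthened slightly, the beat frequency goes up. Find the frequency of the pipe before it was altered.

332.8 Hz

Beat frequency = 41/5 = 8.2 Hz.
|f − 341| = 8.2, so the pipe was at either 332.8 Hz or 349.2 Hz.
A longer pipe has a lower fundamental; the adjustment lowers the pipe's frequency.
The beat rate rose, so the adjustment moved the pipe further from 341 Hz — it was already below the reference.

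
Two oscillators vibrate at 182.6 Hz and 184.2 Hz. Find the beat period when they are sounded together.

0.625 s

f_beat = |182.6 − 184.2| = 1.6 Hz.
Beat period T = 1 / f_beat = 1 / 1.6 s.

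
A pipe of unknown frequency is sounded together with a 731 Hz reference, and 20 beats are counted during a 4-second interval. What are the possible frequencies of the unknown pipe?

Beat frequency = 20/4 = 5 Hz.
|f − 731| = 5, so f = 731 ± 5.

726 Hz or 736 Hz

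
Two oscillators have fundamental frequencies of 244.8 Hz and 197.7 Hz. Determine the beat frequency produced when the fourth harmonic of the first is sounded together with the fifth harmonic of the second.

9.3 Hz

Fourth harmonic of the first: 4·244.8 = 979.2 Hz.
Fifth harmonic of the second: 5·197.7 = 988.5 Hz.
f_beat = |979.2 − 988.5| = 9.3 Hz.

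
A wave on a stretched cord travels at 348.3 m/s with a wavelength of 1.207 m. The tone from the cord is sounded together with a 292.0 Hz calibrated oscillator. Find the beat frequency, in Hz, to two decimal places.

3.43 Hz

Source frequency f = v/λ = 348.3/1.207 = 288.5667 Hz.
f_beat = |288.5667 − 292.0| = 3.43 Hz.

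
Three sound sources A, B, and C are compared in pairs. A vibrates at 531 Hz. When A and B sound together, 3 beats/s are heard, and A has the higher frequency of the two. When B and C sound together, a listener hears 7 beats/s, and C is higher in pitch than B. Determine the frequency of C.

B is below A, so f_B = 531 − 3 = 528 Hz.
C is above B, so f_C = 528 + 7 = 535 Hz.

535 Hz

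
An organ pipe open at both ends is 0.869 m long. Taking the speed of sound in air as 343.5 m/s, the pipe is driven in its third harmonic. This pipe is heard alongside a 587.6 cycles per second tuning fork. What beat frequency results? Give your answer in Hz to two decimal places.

Open pipe: f_n = n·v/(2L) = 3·343.5/(2·0.869) = 592.9229 Hz.
f_beat = |592.9229 − 587.6| = 5.32 Hz.

5.32 Hz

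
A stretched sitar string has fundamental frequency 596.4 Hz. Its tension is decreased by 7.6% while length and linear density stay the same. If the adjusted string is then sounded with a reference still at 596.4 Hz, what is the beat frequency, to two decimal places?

23.11 Hz

For a string, f ∝ √T, so the new frequency is 596.4·√0.924 = 573.2890 Hz.
f_beat = |573.2890 − 596.4| = 23.11 Hz.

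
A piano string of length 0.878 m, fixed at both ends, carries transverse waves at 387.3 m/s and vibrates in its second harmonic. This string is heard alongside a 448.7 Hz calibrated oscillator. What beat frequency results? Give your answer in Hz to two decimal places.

For a string fixed at both ends, f_n = n·v/(2L) = 2·387.3/(2·0.878) = 441.1162 Hz.
f_beat = |441.1162 − 448.7| = 7.58 Hz.

7.58 Hz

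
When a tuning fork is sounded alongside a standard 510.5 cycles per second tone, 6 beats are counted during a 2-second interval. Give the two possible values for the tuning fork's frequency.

507.5 Hz or 513.5 Hz

Beat frequency = 6/2 = 3 Hz.
|f − 510.5| = 3, so f = 510.5 ± 3.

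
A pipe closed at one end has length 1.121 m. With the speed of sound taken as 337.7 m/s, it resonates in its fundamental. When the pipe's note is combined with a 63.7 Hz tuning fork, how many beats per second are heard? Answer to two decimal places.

11.61 Hz

Closed pipe (odd harmonics): f_n = n·v/(4L) = 1·337.7/(4·1.121) = 75.3122 Hz.
f_beat = |75.3122 − 63.7| = 11.61 Hz.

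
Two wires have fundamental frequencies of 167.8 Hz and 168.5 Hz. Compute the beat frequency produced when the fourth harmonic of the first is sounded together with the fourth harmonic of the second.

2.8 Hz

Fourth harmonic of the first: 4·167.8 = 671.2 Hz.
Fourth harmonic of the second: 4·168.5 = 674.0 Hz.
f_beat = |671.2 − 674.0| = 2.8 Hz.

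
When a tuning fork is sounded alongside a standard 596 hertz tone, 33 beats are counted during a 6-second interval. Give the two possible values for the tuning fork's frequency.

Beat frequency = 33/6 = 5.5 Hz.
|f − 596| = 5.5, so f = 596 ± 5.5.

590.5 Hz or 601.5 Hz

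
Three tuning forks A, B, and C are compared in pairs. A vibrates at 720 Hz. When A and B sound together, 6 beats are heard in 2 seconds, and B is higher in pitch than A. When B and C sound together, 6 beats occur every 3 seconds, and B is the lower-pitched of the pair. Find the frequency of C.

725 Hz

A–B: Beat frequency = 6/2 = 3 Hz.
B is above A, so f_B = 720 + 3 = 723 Hz.
B–C: Beat frequency = 6/3 = 2 Hz.
C is above B, so f_C = 723 + 2 = 725 Hz.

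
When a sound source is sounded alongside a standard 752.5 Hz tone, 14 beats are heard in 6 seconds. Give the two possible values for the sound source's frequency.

750.1667 Hz or 754.8333 Hz

Beat frequency = 14/6 = 2.3333 Hz.
|f − 752.5| = 2.3333, so f = 752.5 ± 2.3333.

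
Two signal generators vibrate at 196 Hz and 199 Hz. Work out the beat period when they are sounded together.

0.333 s

f_beat = |196 − 199| = 3 Hz.
Beat period T = 1 / f_beat = 1 / 3 s.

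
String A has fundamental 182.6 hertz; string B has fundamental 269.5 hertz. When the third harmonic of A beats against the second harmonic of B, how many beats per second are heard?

Third harmonic of the first: 3·182.6 = 547.8 Hz.
Second harmonic of the second: 2·269.5 = 539.0 Hz.
f_beat = |547.8 − 539.0| = 8.8 Hz.

8.8 Hz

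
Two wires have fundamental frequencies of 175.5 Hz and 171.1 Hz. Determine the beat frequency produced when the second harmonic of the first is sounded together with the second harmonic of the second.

Second harmonic of the first: 2·175.5 = 351.0 Hz.
Second harmonic of the second: 2·171.1 = 342.2 Hz.
f_beat = |351.0 − 342.2| = 8.8 Hz.

8.8 Hz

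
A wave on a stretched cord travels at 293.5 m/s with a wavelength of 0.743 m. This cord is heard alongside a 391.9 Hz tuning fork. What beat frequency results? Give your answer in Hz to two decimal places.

3.12 Hz

Source frequency f = v/λ = 293.5/0.743 = 395.0202 Hz.
f_beat = |395.0202 − 391.9| = 3.12 Hz.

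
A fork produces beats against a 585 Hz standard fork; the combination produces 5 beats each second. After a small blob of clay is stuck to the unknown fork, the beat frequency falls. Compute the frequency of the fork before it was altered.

590 Hz

|f − 585| = 5, so the fork was at either 580 Hz or 590 Hz.
Adding mass to a fork lowers its frequency; the adjustment lowers the fork's frequency.
The beat rate fell, so the adjustment moved the fork toward 585 Hz — it must have started above the reference.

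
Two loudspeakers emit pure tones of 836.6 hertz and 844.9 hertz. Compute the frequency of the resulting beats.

f_beat = |f₁ − f₂|.
|836.6 − 844.9| = 8.3 Hz.

8.3 Hz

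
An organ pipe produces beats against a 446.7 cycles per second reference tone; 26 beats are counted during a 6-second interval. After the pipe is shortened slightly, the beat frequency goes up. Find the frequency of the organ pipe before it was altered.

451.0333 Hz

Beat frequency = 26/6 = 4.3333 Hz.
|f − 446.7| = 4.3333, so the organ pipe was at either 442.3667 Hz or 451.0333 Hz.
A shorter pipe has a higher fundamental; the adjustment raises the organ pipe's frequency.
The beat rate rose, so the adjustment moved the organ pipe further from 446.7 Hz — it was already above the reference.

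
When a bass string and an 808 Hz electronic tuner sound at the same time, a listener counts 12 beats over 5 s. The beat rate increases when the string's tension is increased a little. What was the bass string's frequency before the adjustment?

810.4 Hz

Beat frequency = 12/5 = 2.4 Hz.
|f − 808| = 2.4, so the bass string was at either 805.6 Hz or 810.4 Hz.
Higher tension means higher frequency; the adjustment raises the bass string's frequency.
The beat rate rose, so the adjustment moved the bass string further from 808 Hz — it was already above the reference.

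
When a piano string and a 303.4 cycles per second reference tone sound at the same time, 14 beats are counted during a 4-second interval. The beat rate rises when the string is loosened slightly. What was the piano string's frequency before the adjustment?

Beat frequency = 14/4 = 3.5 Hz.
|f − 303.4| = 3.5, so the piano string was at either 299.9 Hz or 306.9 Hz.
Reducing tension lowers a string's frequency; the adjustment lowers the piano string's frequency.
The beat rate rose, so the adjustment moved the piano string further from 303.4 Hz — it was already below the reference.

299.9 Hz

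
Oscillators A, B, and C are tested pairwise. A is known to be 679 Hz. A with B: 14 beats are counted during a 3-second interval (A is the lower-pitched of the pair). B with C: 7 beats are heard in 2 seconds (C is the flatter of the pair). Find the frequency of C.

A–B: Beat frequency = 14/3 = 4.6667 Hz.
B is above A, so f_B = 679 + 4.6667 = 683.6667 Hz.
B–C: Beat frequency = 7/2 = 3.5 Hz.
C is below B, so f_C = 683.6667 − 3.5 = 680.1667 Hz.

680.1667 Hz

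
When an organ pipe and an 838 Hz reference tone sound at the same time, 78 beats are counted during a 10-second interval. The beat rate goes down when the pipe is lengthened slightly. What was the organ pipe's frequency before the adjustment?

845.8 Hz

Beat frequency = 78/10 = 7.8 Hz.
|f − 838| = 7.8, so the organ pipe was at either 830.2 Hz or 845.8 Hz.
A longer pipe has a lower fundamental; the adjustment lowers the organ pipe's frequency.
The beat rate fell, so the adjustment moved the organ pipe toward 838 Hz — it must have started above the reference.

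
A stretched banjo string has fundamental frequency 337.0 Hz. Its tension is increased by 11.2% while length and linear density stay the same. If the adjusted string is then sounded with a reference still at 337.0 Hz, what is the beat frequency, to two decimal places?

18.37 Hz

For a string, f ∝ √T, so the new frequency is 337.0·√1.112 = 355.3713 Hz.
f_beat = |355.3713 − 337.0| = 18.37 Hz.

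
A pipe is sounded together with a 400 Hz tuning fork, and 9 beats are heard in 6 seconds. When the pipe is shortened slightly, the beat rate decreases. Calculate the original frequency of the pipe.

398.5 Hz

Beat frequency = 9/6 = 1.5 Hz.
|f − 400| = 1.5, so the pipe was at either 398.5 Hz or 401.5 Hz.
A shorter pipe has a higher fundamental; the adjustment raises the pipe's frequency.
The beat rate fell, so the adjustment moved the pipe toward 400 Hz — it must have started below the reference.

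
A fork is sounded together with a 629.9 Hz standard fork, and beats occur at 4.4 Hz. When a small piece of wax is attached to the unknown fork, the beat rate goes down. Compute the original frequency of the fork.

|f − 629.9| = 4.4, so the fork was at either 625.5 Hz or 634.3 Hz.
Loading a fork with wax lowers its frequency; the adjustment lowers the fork's frequency.
The beat rate fell, so the adjustment moved the fork toward 629.9 Hz — it must have started above the reference.

634.3 Hz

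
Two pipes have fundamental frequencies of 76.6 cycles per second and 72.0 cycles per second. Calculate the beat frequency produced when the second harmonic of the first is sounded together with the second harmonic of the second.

Second harmonic of the first: 2·76.6 = 153.2 Hz.
Second harmonic of the second: 2·72.0 = 144.0 Hz.
f_beat = |153.2 − 144.0| = 9.2 Hz.

9.2 Hz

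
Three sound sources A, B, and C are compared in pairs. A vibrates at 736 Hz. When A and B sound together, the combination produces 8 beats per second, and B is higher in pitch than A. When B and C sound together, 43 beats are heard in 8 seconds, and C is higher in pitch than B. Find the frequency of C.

B is above A, so f_B = 736 + 8 = 744 Hz.
B–C: Beat frequency = 43/8 = 5.375 Hz.
C is above B, so f_C = 744 + 5.375 = 749.375 Hz.

749.375 Hz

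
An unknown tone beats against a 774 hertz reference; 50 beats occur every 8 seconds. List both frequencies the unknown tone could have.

Beat frequency = 50/8 = 6.25 Hz.
|f − 774| = 6.25, so f = 774 ± 6.25.

767.75 Hz or 780.25 Hz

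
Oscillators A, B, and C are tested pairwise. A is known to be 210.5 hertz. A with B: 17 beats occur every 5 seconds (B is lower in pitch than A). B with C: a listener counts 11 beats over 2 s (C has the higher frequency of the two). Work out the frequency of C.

212.6 Hz

A–B: Beat frequency = 17/5 = 3.4 Hz.
B is below A, so f_B = 210.5 − 3.4 = 207.1 Hz.
B–C: Beat frequency = 11/2 = 5.5 Hz.
C is above B, so f_C = 207.1 + 5.5 = 212.6 Hz.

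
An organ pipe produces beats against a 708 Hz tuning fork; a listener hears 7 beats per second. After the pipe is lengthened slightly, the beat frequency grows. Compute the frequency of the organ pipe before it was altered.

|f − 708| = 7, so the organ pipe was at either 701 Hz or 715 Hz.
A longer pipe has a lower fundamental; the adjustment lowers the organ pipe's frequency.
The beat rate rose, so the adjustment moved the organ pipe further from 708 Hz — it was already below the reference.

701 Hz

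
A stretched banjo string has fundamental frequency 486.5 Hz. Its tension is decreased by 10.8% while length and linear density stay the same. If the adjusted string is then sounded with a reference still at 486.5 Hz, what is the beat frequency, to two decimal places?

For a string, f ∝ √T, so the new frequency is 486.5·√0.892 = 459.4786 Hz.
f_beat = |459.4786 − 486.5| = 27.02 Hz.

27.02 Hz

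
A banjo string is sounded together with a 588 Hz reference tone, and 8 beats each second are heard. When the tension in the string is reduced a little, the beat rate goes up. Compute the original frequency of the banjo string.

580 Hz

|f − 588| = 8, so the banjo string was at either 580 Hz or 596 Hz.
Lower tension means lower frequency; the adjustment lowers the banjo string's frequency.
The beat rate rose, so the adjustment moved the banjo string further from 588 Hz — it was already below the reference.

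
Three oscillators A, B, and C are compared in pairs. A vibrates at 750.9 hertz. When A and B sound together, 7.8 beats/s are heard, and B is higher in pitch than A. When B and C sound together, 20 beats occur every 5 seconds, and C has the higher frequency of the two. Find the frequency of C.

762.7 Hz

B is above A, so f_B = 750.9 + 7.8 = 758.7 Hz.
B–C: Beat frequency = 20/5 = 4 Hz.
C is above B, so f_C = 758.7 + 4 = 762.7 Hz.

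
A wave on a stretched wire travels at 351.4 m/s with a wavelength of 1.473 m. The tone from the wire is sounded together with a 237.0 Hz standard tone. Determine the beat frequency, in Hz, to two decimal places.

Source frequency f = v/λ = 351.4/1.473 = 238.5608 Hz.
f_beat = |238.5608 − 237.0| = 1.56 Hz.

1.56 Hz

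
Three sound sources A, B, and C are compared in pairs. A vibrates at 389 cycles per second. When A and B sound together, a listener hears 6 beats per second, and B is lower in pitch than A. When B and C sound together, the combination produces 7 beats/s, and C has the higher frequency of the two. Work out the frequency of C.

390 Hz

B is below A, so f_B = 389 − 6 = 383 Hz.
C is above B, so f_C = 383 + 7 = 390 Hz.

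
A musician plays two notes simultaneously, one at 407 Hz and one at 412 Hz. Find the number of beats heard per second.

5 Hz

Beats arise from superposition of two nearby frequencies; the beat rate is |f₁ − f₂|.
|407 − 412| = 5 Hz.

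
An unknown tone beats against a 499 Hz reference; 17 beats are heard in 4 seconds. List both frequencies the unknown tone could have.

Beat frequency = 17/4 = 4.25 Hz.
|f − 499| = 4.25, so f = 499 ± 4.25.

494.75 Hz or 503.25 Hz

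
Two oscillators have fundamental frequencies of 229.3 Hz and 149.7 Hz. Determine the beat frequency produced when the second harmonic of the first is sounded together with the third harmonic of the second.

Second harmonic of the first: 2·229.3 = 458.6 Hz.
Third harmonic of the second: 3·149.7 = 449.1 Hz.
f_beat = |458.6 − 449.1| = 9.5 Hz.

9.5 Hz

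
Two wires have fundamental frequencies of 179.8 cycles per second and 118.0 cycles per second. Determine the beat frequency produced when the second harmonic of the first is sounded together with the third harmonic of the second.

Second harmonic of the first: 2·179.8 = 359.6 Hz.
Third harmonic of the second: 3·118.0 = 354.0 Hz.
f_beat = |359.6 − 354.0| = 5.6 Hz.

5.6 Hz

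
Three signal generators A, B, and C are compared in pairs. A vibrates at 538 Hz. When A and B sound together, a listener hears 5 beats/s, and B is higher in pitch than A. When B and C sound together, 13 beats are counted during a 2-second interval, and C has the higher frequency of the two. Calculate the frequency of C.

549.5 Hz

B is above A, so f_B = 538 + 5 = 543 Hz.
B–C: Beat frequency = 13/2 = 6.5 Hz.
C is above B, so f_C = 543 + 6.5 = 549.5 Hz.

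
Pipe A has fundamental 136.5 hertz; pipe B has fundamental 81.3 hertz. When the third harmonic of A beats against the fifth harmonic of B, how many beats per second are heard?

3.0 Hz

Third harmonic of the first: 3·136.5 = 409.5 Hz.
Fifth harmonic of the second: 5·81.3 = 406.5 Hz.
f_beat = |409.5 − 406.5| = 3.0 Hz.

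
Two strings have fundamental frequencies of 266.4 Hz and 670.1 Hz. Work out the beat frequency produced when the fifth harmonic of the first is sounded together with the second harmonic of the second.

Fifth harmonic of the first: 5·266.4 = 1332.0 Hz.
Second harmonic of the second: 2·670.1 = 1340.2 Hz.
f_beat = |1332.0 − 1340.2| = 8.2 Hz.

8.2 Hz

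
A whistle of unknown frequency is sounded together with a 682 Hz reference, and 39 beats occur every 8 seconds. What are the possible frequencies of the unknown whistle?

Beat frequency = 39/8 = 4.875 Hz.
|f − 682| = 4.875, so f = 682 ± 4.875.

677.125 Hz or 686.875 Hz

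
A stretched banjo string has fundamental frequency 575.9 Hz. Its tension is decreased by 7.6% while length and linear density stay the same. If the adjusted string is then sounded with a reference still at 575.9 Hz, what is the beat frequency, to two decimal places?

For a string, f ∝ √T, so the new frequency is 575.9·√0.924 = 553.5834 Hz.
f_beat = |553.5834 − 575.9| = 22.32 Hz.

22.32 Hz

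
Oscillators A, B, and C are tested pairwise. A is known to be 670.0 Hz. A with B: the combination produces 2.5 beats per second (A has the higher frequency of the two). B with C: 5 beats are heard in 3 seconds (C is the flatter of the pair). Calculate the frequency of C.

665.8333 Hz

B is below A, so f_B = 670.0 − 2.5 = 667.5 Hz.
B–C: Beat frequency = 5/3 = 1.6667 Hz.
C is below B, so f_C = 667.5 − 1.6667 = 665.8333 Hz.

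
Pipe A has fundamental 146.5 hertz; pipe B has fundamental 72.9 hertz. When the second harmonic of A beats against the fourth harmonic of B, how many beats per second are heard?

1.4 Hz

Second harmonic of the first: 2·146.5 = 293.0 Hz.
Fourth harmonic of the second: 4·72.9 = 291.6 Hz.
f_beat = |293.0 − 291.6| = 1.4 Hz.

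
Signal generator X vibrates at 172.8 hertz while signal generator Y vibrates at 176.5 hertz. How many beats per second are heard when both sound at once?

3.7 Hz

f_beat = |f₁ − f₂|.
|172.8 − 176.5| = 3.7 Hz.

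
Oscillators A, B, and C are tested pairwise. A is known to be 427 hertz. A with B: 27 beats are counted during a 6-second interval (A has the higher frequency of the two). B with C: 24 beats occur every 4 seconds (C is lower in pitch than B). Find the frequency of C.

A–B: Beat frequency = 27/6 = 4.5 Hz.
B is below A, so f_B = 427 − 4.5 = 422.5 Hz.
B–C: Beat frequency = 24/4 = 6 Hz.
C is below B, so f_C = 422.5 − 6 = 416.5 Hz.

416.5 Hz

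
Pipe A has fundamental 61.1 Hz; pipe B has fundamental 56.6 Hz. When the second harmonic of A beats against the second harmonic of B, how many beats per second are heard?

Second harmonic of the first: 2·61.1 = 122.2 Hz.
Second harmonic of the second: 2·56.6 = 113.2 Hz.
f_beat = |122.2 − 113.2| = 9.0 Hz.

9.0 Hz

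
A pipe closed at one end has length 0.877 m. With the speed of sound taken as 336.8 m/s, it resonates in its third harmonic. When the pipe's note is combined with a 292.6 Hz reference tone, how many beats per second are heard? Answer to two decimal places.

4.57 Hz

Closed pipe (odd harmonics): f_n = n·v/(4L) = 3·336.8/(4·0.877) = 288.0274 Hz.
f_beat = |288.0274 − 292.6| = 4.57 Hz.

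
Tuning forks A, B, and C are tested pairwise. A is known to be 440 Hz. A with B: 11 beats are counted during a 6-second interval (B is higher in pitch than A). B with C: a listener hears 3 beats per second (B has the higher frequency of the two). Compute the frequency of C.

438.8333 Hz

A–B: Beat frequency = 11/6 = 1.8333 Hz.
B is above A, so f_B = 440 + 1.8333 = 441.8333 Hz.
C is below B, so f_C = 441.8333 − 3 = 438.8333 Hz.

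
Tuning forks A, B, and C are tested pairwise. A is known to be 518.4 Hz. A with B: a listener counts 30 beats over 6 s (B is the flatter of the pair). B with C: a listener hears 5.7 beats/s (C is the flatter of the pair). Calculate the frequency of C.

A–B: Beat frequency = 30/6 = 5 Hz.
B is below A, so f_B = 518.4 − 5 = 513.4 Hz.
C is below B, so f_C = 513.4 − 5.7 = 507.7 Hz.

507.7 Hz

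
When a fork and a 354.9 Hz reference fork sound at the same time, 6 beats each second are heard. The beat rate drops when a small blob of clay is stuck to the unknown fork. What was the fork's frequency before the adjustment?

360.9 Hz

|f − 354.9| = 6, so the fork was at either 348.9 Hz or 360.9 Hz.
Adding mass to a fork lowers its frequency; the adjustment lowers the fork's frequency.
The beat rate fell, so the adjustment moved the fork toward 354.9 Hz — it must have started above the reference.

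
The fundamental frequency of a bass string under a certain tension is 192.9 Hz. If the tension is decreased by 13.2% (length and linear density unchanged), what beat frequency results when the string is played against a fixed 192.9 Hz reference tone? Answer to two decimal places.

13.18 Hz

For a string, f ∝ √T, so the new frequency is 192.9·√0.868 = 179.7182 Hz.
f_beat = |179.7182 − 192.9| = 13.18 Hz.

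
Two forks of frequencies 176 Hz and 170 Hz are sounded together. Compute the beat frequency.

Beats arise from superposition of two nearby frequencies; the beat rate is |f₁ − f₂|.
|176 − 170| = 6 Hz.

6 Hz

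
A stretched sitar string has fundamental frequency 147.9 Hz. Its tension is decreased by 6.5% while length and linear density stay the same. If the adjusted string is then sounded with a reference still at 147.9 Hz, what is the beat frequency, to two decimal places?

4.89 Hz

For a string, f ∝ √T, so the new frequency is 147.9·√0.935 = 143.0125 Hz.
f_beat = |143.0125 − 147.9| = 4.89 Hz.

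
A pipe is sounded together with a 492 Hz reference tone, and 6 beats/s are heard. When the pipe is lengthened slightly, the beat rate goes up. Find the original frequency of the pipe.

|f − 492| = 6, so the pipe was at either 486 Hz or 498 Hz.
A longer pipe has a lower fundamental; the adjustment lowers the pipe's frequency.
The beat rate rose, so the adjustment moved the pipe further from 492 Hz — it was already below the reference.

486 Hz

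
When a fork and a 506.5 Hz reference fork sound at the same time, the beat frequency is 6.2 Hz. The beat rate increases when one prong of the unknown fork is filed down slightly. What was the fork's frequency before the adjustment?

512.7 Hz

|f − 506.5| = 6.2, so the fork was at either 500.3 Hz or 512.7 Hz.
Filing a prong removes mass and raises the fork's frequency; the adjustment raises the fork's frequency.
The beat rate rose, so the adjustment moved the fork further from 506.5 Hz — it was already above the reference.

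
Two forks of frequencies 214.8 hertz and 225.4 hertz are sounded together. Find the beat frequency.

Beats arise from superposition of two nearby frequencies; the beat rate is |f₁ − f₂|.
|214.8 − 225.4| = 10.6 Hz.

10.6 Hz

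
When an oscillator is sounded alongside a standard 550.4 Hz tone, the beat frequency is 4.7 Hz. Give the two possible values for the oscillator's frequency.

|f − 550.4| = 4.7, so f = 550.4 ± 4.7.

545.7 Hz or 555.1 Hz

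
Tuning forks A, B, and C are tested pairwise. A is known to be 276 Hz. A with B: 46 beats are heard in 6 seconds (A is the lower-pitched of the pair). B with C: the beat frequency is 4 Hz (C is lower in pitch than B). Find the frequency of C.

A–B: Beat frequency = 46/6 = 7.6667 Hz.
B is above A, so f_B = 276 + 7.6667 = 283.6667 Hz.
C is below B, so f_C = 283.6667 − 4 = 279.6667 Hz.

279.6667 Hz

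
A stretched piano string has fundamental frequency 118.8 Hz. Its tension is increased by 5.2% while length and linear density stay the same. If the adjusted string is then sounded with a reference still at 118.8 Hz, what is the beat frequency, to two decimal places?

For a string, f ∝ √T, so the new frequency is 118.8·√1.052 = 121.8497 Hz.
f_beat = |121.8497 − 118.8| = 3.05 Hz.

3.05 Hz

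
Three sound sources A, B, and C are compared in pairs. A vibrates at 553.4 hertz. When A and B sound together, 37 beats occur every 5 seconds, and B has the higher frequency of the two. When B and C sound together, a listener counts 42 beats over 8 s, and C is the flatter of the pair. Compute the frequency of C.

A–B: Beat frequency = 37/5 = 7.4 Hz.
B is above A, so f_B = 553.4 + 7.4 = 560.8 Hz.
B–C: Beat frequency = 42/8 = 5.25 Hz.
C is below B, so f_C = 560.8 − 5.25 = 555.55 Hz.

555.55 Hz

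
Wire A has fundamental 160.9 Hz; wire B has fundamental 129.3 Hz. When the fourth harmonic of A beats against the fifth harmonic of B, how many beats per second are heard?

Fourth harmonic of the first: 4·160.9 = 643.6 Hz.
Fifth harmonic of the second: 5·129.3 = 646.5 Hz.
f_beat = |643.6 − 646.5| = 2.9 Hz.

2.9 Hz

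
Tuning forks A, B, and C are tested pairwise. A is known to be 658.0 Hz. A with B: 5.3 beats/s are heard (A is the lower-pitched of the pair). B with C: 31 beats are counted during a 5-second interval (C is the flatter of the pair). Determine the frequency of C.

657.1 Hz

B is above A, so f_B = 658.0 + 5.3 = 663.3 Hz.
B–C: Beat frequency = 31/5 = 6.2 Hz.
C is below B, so f_C = 663.3 − 6.2 = 657.1 Hz.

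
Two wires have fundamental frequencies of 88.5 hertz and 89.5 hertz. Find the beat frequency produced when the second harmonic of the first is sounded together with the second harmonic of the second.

Second harmonic of the first: 2·88.5 = 177.0 Hz.
Second harmonic of the second: 2·89.5 = 179.0 Hz.
f_beat = |177.0 − 179.0| = 2.0 Hz.

2.0 Hz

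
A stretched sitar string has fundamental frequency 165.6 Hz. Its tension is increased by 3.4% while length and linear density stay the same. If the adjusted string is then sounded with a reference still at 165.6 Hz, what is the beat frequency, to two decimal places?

For a string, f ∝ √T, so the new frequency is 165.6·√1.034 = 168.3917 Hz.
f_beat = |168.3917 − 165.6| = 2.79 Hz.

2.79 Hz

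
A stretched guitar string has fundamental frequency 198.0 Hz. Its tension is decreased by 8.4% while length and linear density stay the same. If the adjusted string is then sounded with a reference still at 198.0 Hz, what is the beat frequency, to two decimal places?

8.50 Hz

For a string, f ∝ √T, so the new frequency is 198.0·√0.916 = 189.5016 Hz.
f_beat = |189.5016 − 198.0| = 8.50 Hz.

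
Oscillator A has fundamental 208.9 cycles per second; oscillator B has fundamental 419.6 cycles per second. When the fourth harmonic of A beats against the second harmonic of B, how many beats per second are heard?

Fourth harmonic of the first: 4·208.9 = 835.6 Hz.
Second harmonic of the second: 2·419.6 = 839.2 Hz.
f_beat = |835.6 − 839.2| = 3.6 Hz.

3.6 Hz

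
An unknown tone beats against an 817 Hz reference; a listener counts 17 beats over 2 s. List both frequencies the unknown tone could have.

Beat frequency = 17/2 = 8.5 Hz.
|f − 817| = 8.5, so f = 817 ± 8.5.

808.5 Hz or 825.5 Hz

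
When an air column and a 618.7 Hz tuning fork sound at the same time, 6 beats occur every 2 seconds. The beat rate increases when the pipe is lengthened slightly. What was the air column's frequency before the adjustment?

Beat frequency = 6/2 = 3 Hz.
|f − 618.7| = 3, so the air column was at either 615.7 Hz or 621.7 Hz.
A longer pipe has a lower fundamental; the adjustment lowers the air column's frequency.
The beat rate rose, so the adjustment moved the air column further from 618.7 Hz — it was already below the reference.

615.7 Hz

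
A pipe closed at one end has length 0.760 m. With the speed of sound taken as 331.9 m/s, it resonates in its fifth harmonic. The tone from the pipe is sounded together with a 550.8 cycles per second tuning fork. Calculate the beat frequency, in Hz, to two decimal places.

4.91 Hz

Closed pipe (odd harmonics): f_n = n·v/(4L) = 5·331.9/(4·0.760) = 545.8882 Hz.
f_beat = |545.8882 − 550.8| = 4.91 Hz.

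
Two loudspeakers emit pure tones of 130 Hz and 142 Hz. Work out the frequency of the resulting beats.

12 Hz

Beats arise from superposition of two nearby frequencies; the beat rate is |f₁ − f₂|.
|130 − 142| = 12 Hz.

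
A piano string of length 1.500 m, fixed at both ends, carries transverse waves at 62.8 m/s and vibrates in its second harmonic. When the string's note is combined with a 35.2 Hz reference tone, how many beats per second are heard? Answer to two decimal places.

6.67 Hz

For a string fixed at both ends, f_n = n·v/(2L) = 2·62.8/(2·1.500) = 41.8667 Hz.
f_beat = |41.8667 − 35.2| = 6.67 Hz.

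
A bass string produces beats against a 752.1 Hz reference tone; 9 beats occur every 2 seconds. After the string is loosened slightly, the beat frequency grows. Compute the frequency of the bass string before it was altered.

747.6 Hz

Beat frequency = 9/2 = 4.5 Hz.
|f − 752.1| = 4.5, so the bass string was at either 747.6 Hz or 756.6 Hz.
Reducing tension lowers a string's frequency; the adjustment lowers the bass string's frequency.
The beat rate rose, so the adjustment moved the bass string further from 752.1 Hz — it was already below the reference.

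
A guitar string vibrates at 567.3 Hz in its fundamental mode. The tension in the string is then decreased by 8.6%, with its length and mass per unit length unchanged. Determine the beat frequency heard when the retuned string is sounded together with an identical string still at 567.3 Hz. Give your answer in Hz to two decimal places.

For a string, f ∝ √T, so the new frequency is 567.3·√0.914 = 542.3578 Hz.
f_beat = |542.3578 − 567.3| = 24.94 Hz.

24.94 Hz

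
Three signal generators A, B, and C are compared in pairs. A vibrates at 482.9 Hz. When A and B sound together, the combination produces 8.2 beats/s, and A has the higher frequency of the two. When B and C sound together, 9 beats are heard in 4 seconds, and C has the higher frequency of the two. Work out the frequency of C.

B is below A, so f_B = 482.9 − 8.2 = 474.7 Hz.
B–C: Beat frequency = 9/4 = 2.25 Hz.
C is above B, so f_C = 474.7 + 2.25 = 476.95 Hz.

476.95 Hz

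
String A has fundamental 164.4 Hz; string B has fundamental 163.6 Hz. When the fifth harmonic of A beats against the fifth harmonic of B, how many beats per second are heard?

Fifth harmonic of the first: 5·164.4 = 822.0 Hz.
Fifth harmonic of the second: 5·163.6 = 818.0 Hz.
f_beat = |822.0 − 818.0| = 4.0 Hz.

4.0 Hz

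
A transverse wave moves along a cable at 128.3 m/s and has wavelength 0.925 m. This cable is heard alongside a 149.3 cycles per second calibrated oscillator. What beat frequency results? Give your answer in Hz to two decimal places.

10.60 Hz

Source frequency f = v/λ = 128.3/0.925 = 138.7027 Hz.
f_beat = |138.7027 − 149.3| = 10.60 Hz.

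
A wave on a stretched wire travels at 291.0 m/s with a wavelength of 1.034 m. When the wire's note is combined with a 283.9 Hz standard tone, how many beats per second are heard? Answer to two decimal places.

Source frequency f = v/λ = 291.0/1.034 = 281.4313 Hz.
f_beat = |281.4313 − 283.9| = 2.47 Hz.

2.47 Hz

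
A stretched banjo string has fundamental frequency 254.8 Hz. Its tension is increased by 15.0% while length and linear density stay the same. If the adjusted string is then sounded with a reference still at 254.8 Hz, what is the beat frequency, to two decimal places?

18.44 Hz

For a string, f ∝ √T, so the new frequency is 254.8·√1.150 = 273.2426 Hz.
f_beat = |273.2426 − 254.8| = 18.44 Hz.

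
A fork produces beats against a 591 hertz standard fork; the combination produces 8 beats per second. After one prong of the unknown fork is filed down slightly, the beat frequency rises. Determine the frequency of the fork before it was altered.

599 Hz

|f − 591| = 8, so the fork was at either 583 Hz or 599 Hz.
Filing a prong removes mass and raises the fork's frequency; the adjustment raises the fork's frequency.
The beat rate rose, so the adjustment moved the fork further from 591 Hz — it was already above the reference.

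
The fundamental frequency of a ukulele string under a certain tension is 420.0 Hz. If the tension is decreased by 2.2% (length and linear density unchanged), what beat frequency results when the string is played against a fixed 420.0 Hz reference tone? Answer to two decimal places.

4.65 Hz

For a string, f ∝ √T, so the new frequency is 420.0·√0.978 = 415.3543 Hz.
f_beat = |415.3543 − 420.0| = 4.65 Hz.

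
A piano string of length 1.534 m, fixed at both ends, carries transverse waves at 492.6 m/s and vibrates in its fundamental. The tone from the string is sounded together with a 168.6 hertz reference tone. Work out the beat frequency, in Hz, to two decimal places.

8.04 Hz

For a string fixed at both ends, f_n = n·v/(2L) = 1·492.6/(2·1.534) = 160.5606 Hz.
f_beat = |160.5606 − 168.6| = 8.04 Hz.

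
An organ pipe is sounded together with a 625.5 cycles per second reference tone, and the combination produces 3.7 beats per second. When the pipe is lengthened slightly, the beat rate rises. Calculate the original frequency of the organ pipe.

621.8 Hz

|f − 625.5| = 3.7, so the organ pipe was at either 621.8 Hz or 629.2 Hz.
A longer pipe has a lower fundamental; the adjustment lowers the organ pipe's frequency.
The beat rate rose, so the adjustment moved the organ pipe further from 625.5 Hz — it was already below the reference.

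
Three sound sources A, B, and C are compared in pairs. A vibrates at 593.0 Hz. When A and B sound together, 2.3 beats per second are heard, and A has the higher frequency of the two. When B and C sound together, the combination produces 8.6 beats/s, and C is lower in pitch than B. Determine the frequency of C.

582.1 Hz

B is below A, so f_B = 593.0 − 2.3 = 590.7 Hz.
C is below B, so f_C = 590.7 − 8.6 = 582.1 Hz.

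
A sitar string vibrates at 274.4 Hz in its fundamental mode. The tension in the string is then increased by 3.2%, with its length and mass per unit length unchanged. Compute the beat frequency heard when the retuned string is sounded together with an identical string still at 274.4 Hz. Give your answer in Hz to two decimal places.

4.36 Hz

For a string, f ∝ √T, so the new frequency is 274.4·√1.032 = 278.7558 Hz.
f_beat = |278.7558 − 274.4| = 4.36 Hz.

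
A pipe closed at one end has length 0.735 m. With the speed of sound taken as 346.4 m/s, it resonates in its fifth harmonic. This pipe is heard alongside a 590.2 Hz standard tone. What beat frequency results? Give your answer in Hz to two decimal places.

Closed pipe (odd harmonics): f_n = n·v/(4L) = 5·346.4/(4·0.735) = 589.1156 Hz.
f_beat = |589.1156 − 590.2| = 1.08 Hz.

1.08 Hz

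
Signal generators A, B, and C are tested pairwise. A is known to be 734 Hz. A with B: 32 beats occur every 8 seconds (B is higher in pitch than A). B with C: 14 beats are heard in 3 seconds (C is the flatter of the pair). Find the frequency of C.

A–B: Beat frequency = 32/8 = 4 Hz.
B is above A, so f_B = 734 + 4 = 738 Hz.
B–C: Beat frequency = 14/3 = 4.6667 Hz.
C is below B, so f_C = 738 − 4.6667 = 733.3333 Hz.

733.3333 Hz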